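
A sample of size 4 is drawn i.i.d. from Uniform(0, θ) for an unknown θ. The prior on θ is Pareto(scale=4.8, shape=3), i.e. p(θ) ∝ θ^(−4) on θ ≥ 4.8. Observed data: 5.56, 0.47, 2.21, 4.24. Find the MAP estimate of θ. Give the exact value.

θ̂_MAP = 5.56

The Uniform(0, θ) likelihood is θ^(−n) for θ ≥ max(xᵢ), zero otherwise. Here max(xᵢ) = 5.56.
Posterior ∝ θ^(−4) · θ^(−4) = θ^(−8) on θ ≥ max(4.8, 5.56) = 5.56.
This density is strictly decreasing in θ, so the posterior mode lies at the lower boundary of the support.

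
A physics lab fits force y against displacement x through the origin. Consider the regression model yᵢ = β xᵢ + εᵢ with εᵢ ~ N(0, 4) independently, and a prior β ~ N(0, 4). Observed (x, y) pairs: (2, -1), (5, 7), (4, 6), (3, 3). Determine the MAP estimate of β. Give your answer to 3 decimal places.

β̂_MAP = 1.200

log p(β | y) = −Σ(yᵢ − βxᵢ)²/(2·4) − β²/(2·4) + const.
Setting the derivative to zero: Σxᵢ(yᵢ − βxᵢ)/4 − β/4 = 0, so β = Σxᵢyᵢ / (Σxᵢ² + σ²/τ²).
Σxᵢyᵢ = 2·(-1) + 5·7 + 4·6 + 3·3 = 66; Σxᵢ² = 54; σ²/τ² = 1.
β̂_MAP = 66 / (54 + 1) = 66/55 ≈ 1.200.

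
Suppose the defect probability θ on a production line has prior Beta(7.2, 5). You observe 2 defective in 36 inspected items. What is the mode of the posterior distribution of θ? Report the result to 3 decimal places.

Prior: Beta(7.2, 5).
Data: 2 successes in 36 trials. The binomial likelihood contributes θ^2(1−θ)^34, so the posterior is Beta(7.2+2, 5+34) = Beta(9.2, 39).
For Beta(a, b) with a, b > 1 the mode is (a−1)/(a+b−2) = 8.2/46.2 ≈ 0.177.

θ̂_MAP = 0.177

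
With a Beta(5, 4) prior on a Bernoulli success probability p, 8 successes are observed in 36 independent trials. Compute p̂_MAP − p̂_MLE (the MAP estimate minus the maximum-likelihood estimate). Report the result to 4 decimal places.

MAP − MLE = 0.0568

Posterior is Beta(13, 32); MAP = (13−1)/(45−2) = 12/43 ≈ 0.27907.
MLE ignores the prior: p̂_MLE = k/n = 8/36 ≈ 0.22222.
Difference = 12/43 − 8/36 = 22/387 ≈ 0.0568.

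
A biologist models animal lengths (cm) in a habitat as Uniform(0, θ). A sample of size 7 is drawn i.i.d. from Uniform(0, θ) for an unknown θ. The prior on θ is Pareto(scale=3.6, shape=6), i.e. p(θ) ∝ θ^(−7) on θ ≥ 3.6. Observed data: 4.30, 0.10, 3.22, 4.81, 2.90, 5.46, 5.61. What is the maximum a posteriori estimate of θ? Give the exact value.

θ̂_MAP = 5.61

The Uniform(0, θ) likelihood is θ^(−n) for θ ≥ max(xᵢ), zero otherwise. Here max(xᵢ) = 5.61.
Posterior ∝ θ^(−7) · θ^(−7) = θ^(−14) on θ ≥ max(3.6, 5.61) = 5.61.
This density is strictly decreasing in θ, so the posterior mode lies at the lower boundary of the support.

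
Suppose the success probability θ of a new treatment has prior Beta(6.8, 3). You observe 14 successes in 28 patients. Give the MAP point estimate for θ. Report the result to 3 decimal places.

θ̂_MAP = 0.553

Prior: Beta(6.8, 3).
Data: 14 successes in 28 trials. The binomial likelihood contributes θ^14(1−θ)^14, so the posterior is Beta(6.8+14, 3+14) = Beta(20.8, 17).
For Beta(a, b) with a, b > 1 the mode is (a−1)/(a+b−2) = 19.8/35.8 ≈ 0.553.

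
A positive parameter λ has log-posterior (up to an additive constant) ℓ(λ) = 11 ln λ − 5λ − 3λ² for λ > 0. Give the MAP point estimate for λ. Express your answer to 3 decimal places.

λ̂_MAP = 1.000

ℓ'(λ) = 11/λ − 5 − 6λ. Setting this to zero and multiplying by λ: 6λ² + 5λ − 11 = 0.
λ = (−5 + √(5² + 4·6·11)) / (2·6) = (−5 + √289) / 12 = (−5 + 17)/12 = 1.
ℓ''(λ) = −11/λ² − 6 < 0, confirming a maximum.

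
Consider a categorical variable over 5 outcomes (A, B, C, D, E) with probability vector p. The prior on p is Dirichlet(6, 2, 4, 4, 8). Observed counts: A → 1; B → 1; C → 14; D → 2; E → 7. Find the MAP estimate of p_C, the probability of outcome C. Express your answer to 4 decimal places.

MAP estimate of p_C = 0.3864

The posterior is Dirichlet(αᵢ + nᵢ) = Dirichlet(7, 3, 18, 6, 15).
For a Dirichlet(a₁,…,a_K) with all aᵢ > 1, the mode has j-th component (aⱼ − 1)/(Σaᵢ − K).
Here Σaᵢ = 49 and K = 5, so p_C = (18 − 1)/(49 − 5) = 17/44 ≈ 0.3864.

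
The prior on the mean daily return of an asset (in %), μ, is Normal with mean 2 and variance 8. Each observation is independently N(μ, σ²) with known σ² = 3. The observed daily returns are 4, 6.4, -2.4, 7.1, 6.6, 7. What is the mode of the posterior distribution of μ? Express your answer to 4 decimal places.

n = 6; x̄ = (4 + 6.4 + (-2.4) + 7.1 + 6.6 + 7)/6 = 28.7/6 = 287/60 ≈ 4.7833.
For a Normal prior and Normal likelihood with known variance, the posterior is Normal; its mode equals its mean, the precision-weighted average.
Prior precision 1/σ₀² = 1/8 = 0.125; data precision n/σ² = 6/3 = 2.
μ̂ = (0.125·2 + 2·(287/60)) / (0.125 + 2) = (589/60)/2.125 = 1178/255 ≈ 4.6196.

μ̂_MAP = 4.6196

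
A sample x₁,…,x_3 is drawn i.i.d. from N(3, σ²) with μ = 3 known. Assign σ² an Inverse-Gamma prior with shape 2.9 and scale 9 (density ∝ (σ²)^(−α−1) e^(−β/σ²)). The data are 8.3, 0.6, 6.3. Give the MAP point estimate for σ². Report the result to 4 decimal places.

σ̂²_MAP = 5.8093

Sum of squared deviations about the known mean: SS = (8.3−3)² + (0.6−3)² + (6.3−3)² = 44.74.
The Normal likelihood contributes (σ²)^(−n/2) exp(−SS/(2σ²)), so the posterior is Inverse-Gamma(α + n/2, β + SS/2) = Inverse-Gamma(4.4, 31.37).
The mode of Inverse-Gamma(a, b) is b/(a+1) = 31.37/5.4 ≈ 5.8093.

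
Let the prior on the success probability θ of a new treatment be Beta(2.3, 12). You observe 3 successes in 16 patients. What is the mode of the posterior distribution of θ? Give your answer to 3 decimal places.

θ̂_MAP = 0.152

Prior: Beta(2.3, 12).
Data: 3 successes in 16 trials. The binomial likelihood contributes θ^3(1−θ)^13, so the posterior is Beta(2.3+3, 12+13) = Beta(5.3, 25).
For Beta(a, b) with a, b > 1 the mode is (a−1)/(a+b−2) = 4.3/28.3 ≈ 0.152.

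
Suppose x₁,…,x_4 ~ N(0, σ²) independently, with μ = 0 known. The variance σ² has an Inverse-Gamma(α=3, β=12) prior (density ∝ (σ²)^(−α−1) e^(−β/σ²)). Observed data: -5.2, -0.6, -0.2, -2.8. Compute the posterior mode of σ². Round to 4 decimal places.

Sum of squared deviations about the known mean: SS = (-5.2−0)² + (-0.6−0)² + (-0.2−0)² + (-2.8−0)² = 35.28.
The Normal likelihood contributes (σ²)^(−n/2) exp(−SS/(2σ²)), so the posterior is Inverse-Gamma(α + n/2, β + SS/2) = Inverse-Gamma(5, 29.64).
The mode of Inverse-Gamma(a, b) is b/(a+1) = 29.64/6 ≈ 4.9400.

σ̂²_MAP = 4.9400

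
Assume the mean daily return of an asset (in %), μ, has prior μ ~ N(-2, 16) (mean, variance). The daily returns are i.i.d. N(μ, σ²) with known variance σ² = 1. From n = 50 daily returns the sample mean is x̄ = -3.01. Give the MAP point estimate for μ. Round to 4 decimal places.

n = 50, x̄ = -3.01.
For a Normal prior and Normal likelihood with known variance, the posterior is Normal; its mode equals its mean, the precision-weighted average.
Prior precision 1/σ₀² = 1/16 = 0.0625; data precision n/σ² = 50/1 = 50.
μ̂ = (0.0625·(-2) + 50·(-3.01)) / (0.0625 + 50) = (-150.625)/50.0625 = -2410/801 ≈ -3.0087.

μ̂_MAP = -3.0087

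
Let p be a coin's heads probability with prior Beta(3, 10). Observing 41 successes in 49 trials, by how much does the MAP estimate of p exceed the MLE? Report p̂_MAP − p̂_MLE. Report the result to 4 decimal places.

MAP − MLE = -0.1201

Posterior is Beta(44, 18); MAP = (44−1)/(62−2) = 43/60 ≈ 0.71667.
MLE ignores the prior: p̂_MLE = k/n = 41/49 ≈ 0.83673.
Difference = 43/60 − 41/49 = -353/2940 ≈ -0.1201.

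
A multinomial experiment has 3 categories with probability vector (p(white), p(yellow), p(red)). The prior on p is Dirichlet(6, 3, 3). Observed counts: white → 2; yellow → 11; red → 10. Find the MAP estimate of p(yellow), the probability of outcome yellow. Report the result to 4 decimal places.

MAP estimate of p(yellow) = 0.4063

The posterior is Dirichlet(αᵢ + nᵢ) = Dirichlet(8, 14, 13).
For a Dirichlet(a₁,…,a_K) with all aᵢ > 1, the mode has j-th component (aⱼ − 1)/(Σaᵢ − K).
Here Σaᵢ = 35 and K = 3, so p(yellow) = (14 − 1)/(35 − 3) = 13/32 ≈ 0.4063.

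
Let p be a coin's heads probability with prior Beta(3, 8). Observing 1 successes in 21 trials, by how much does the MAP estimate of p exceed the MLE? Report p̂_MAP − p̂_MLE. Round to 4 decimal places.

MAP − MLE = 0.0524

Posterior is Beta(4, 28); MAP = (4−1)/(32−2) = 3/30 ≈ 0.10000.
MLE ignores the prior: p̂_MLE = k/n = 1/21 ≈ 0.04762.
Difference = 3/30 − 1/21 = 11/210 ≈ 0.0524.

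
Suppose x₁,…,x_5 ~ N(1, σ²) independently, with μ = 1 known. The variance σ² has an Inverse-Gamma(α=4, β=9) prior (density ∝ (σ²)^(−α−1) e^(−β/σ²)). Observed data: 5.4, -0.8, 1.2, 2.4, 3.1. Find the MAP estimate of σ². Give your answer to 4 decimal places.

Sum of squared deviations about the known mean: SS = (5.4−1)² + (-0.8−1)² + (1.2−1)² + (2.4−1)² + (3.1−1)² = 29.01.
The Normal likelihood contributes (σ²)^(−n/2) exp(−SS/(2σ²)), so the posterior is Inverse-Gamma(α + n/2, β + SS/2) = Inverse-Gamma(6.5, 23.505).
The mode of Inverse-Gamma(a, b) is b/(a+1) = 23.505/7.5 ≈ 3.1340.

σ̂²_MAP = 3.1340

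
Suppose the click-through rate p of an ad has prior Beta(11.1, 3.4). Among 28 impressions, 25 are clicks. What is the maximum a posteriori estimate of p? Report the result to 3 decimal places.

Prior: Beta(11.1, 3.4).
Data: 25 successes in 28 trials. The binomial likelihood contributes p^25(1−p)^3, so the posterior is Beta(11.1+25, 3.4+3) = Beta(36.1, 6.4).
For Beta(a, b) with a, b > 1 the mode is (a−1)/(a+b−2) = 35.1/40.5 ≈ 0.867.

p̂_MAP = 0.867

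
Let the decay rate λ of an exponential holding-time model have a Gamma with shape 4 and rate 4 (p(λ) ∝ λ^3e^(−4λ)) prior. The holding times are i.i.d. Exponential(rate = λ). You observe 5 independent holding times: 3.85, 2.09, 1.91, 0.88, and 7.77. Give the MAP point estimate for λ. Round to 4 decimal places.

λ̂_MAP = 0.3902

The Exponential(rate=λ) likelihood is ∝ λ^n e^(−λΣtᵢ). Here n = 5 and Σtᵢ = 3.85 + 2.09 + 1.91 + 0.88 + 7.77 = 16.50.
Posterior ∝ λ^3e^(−4λ) · λ^5e^(−16.50λ) = λ^8e^(−20.50λ), i.e. Gamma(9, 20.50).
Mode = (a−1)/b = 8/20.50 ≈ 0.3902.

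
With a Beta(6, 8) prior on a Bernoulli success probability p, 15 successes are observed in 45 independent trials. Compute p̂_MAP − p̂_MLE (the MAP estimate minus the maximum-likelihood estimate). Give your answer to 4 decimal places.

Posterior is Beta(21, 38); MAP = (21−1)/(59−2) = 20/57 ≈ 0.35088.
MLE ignores the prior: p̂_MLE = k/n = 15/45 ≈ 0.33333.
Difference = 20/57 − 15/45 = 1/57 ≈ 0.0175.

MAP − MLE = 0.0175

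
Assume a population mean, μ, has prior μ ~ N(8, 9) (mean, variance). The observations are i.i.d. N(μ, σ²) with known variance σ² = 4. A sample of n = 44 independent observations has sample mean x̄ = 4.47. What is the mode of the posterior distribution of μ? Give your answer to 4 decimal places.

μ̂_MAP = 4.5053

n = 44, x̄ = 4.47.
For a Normal prior and Normal likelihood with known variance, the posterior is Normal; its mode equals its mean, the precision-weighted average.
Prior precision 1/σ₀² = 1/9; data precision n/σ² = 44/4 = 11.
μ̂ = ((1/9)·8 + 11·4.47) / (1/9 + 11) = (45053/900)/(100/9) = 4.5053.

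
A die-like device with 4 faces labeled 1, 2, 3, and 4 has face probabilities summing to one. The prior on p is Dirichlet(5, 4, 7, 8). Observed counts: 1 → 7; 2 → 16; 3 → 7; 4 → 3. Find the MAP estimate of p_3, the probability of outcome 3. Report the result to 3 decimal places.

MAP estimate: 0.245

The posterior is Dirichlet(αᵢ + nᵢ) = Dirichlet(12, 20, 14, 11).
For a Dirichlet(a₁,…,a_K) with all aᵢ > 1, the mode has j-th component (aⱼ − 1)/(Σaᵢ − K).
Here Σaᵢ = 57 and K = 4, so p_3 = (14 − 1)/(57 − 4) = 13/53 ≈ 0.245.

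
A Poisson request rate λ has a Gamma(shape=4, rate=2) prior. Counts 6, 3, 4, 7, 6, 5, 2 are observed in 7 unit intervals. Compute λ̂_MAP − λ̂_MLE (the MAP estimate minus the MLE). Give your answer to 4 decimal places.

Σxᵢ = 33. Posterior is Gamma(37, 9); MAP = (37−1)/9 = 36/9 ≈ 4.00000.
MLE = x̄ = 33/7 ≈ 4.71429.
Difference = 36/9 − 33/7 = -5/7 ≈ -0.7143.

MAP − MLE = -0.7143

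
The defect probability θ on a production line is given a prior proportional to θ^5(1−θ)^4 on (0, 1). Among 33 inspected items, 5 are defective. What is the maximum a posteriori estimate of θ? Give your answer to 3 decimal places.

θ̂_MAP = 0.238

The prior density ∝ θ^5(1−θ)^4 is the kernel of Beta(6, 5).
Data: 5 successes in 33 trials. The binomial likelihood contributes θ^5(1−θ)^28, so the posterior is Beta(6+5, 5+28) = Beta(11, 33).
For Beta(a, b) with a, b > 1 the mode is (a−1)/(a+b−2) = 10/42 ≈ 0.238.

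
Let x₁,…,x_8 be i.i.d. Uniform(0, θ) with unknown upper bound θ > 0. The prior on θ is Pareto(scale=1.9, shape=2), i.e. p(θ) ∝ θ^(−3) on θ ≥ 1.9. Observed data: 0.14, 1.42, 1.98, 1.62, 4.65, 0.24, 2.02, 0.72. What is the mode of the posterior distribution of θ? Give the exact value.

The Uniform(0, θ) likelihood is θ^(−n) for θ ≥ max(xᵢ), zero otherwise. Here max(xᵢ) = 4.65.
Posterior ∝ θ^(−3) · θ^(−8) = θ^(−11) on θ ≥ max(1.9, 4.65) = 4.65.
This density is strictly decreasing in θ, so the posterior mode lies at the lower boundary of the support.

θ̂_MAP = 4.65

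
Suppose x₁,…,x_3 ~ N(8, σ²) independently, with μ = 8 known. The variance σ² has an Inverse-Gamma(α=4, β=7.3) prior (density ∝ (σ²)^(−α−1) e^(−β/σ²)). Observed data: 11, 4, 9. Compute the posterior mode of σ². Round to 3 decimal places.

σ̂²_MAP = 3.123

Sum of squared deviations about the known mean: SS = (11−8)² + (4−8)² + (9−8)² = 26.
The Normal likelihood contributes (σ²)^(−n/2) exp(−SS/(2σ²)), so the posterior is Inverse-Gamma(α + n/2, β + SS/2) = Inverse-Gamma(5.5, 20.3).
The mode of Inverse-Gamma(a, b) is b/(a+1) = 20.3/6.5 ≈ 3.123.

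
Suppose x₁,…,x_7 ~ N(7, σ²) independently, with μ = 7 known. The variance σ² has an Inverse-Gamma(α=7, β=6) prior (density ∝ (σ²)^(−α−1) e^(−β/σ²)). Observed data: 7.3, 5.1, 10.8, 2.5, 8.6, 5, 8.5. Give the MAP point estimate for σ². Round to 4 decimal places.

σ̂²_MAP = 2.5739

Sum of squared deviations about the known mean: SS = (7.3−7)² + (5.1−7)² + (10.8−7)² + (2.5−7)² + (8.6−7)² + (5−7)² + (8.5−7)² = 47.2.
The Normal likelihood contributes (σ²)^(−n/2) exp(−SS/(2σ²)), so the posterior is Inverse-Gamma(α + n/2, β + SS/2) = Inverse-Gamma(10.5, 29.6).
The mode of Inverse-Gamma(a, b) is b/(a+1) = 29.6/11.5 ≈ 2.5739.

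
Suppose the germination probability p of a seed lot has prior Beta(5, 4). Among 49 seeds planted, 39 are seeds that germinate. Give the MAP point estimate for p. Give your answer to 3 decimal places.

p̂_MAP = 0.768

Prior: Beta(5, 4).
Data: 39 successes in 49 trials. The binomial likelihood contributes p^39(1−p)^10, so the posterior is Beta(5+39, 4+10) = Beta(44, 14).
For Beta(a, b) with a, b > 1 the mode is (a−1)/(a+b−2) = 43/56 ≈ 0.768.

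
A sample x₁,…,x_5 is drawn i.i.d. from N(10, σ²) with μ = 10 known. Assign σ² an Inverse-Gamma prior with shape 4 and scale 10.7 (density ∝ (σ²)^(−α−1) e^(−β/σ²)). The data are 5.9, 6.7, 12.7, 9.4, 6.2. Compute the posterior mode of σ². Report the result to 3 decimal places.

σ̂²_MAP = 4.746

Sum of squared deviations about the known mean: SS = (5.9−10)² + (6.7−10)² + (12.7−10)² + (9.4−10)² + (6.2−10)² = 49.79.
The Normal likelihood contributes (σ²)^(−n/2) exp(−SS/(2σ²)), so the posterior is Inverse-Gamma(α + n/2, β + SS/2) = Inverse-Gamma(6.5, 35.595).
The mode of Inverse-Gamma(a, b) is b/(a+1) = 35.595/7.5 ≈ 4.746.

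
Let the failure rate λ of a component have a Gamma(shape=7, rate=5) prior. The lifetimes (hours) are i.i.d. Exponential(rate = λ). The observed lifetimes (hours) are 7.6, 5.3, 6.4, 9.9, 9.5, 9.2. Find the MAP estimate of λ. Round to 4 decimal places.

λ̂_MAP = 0.2268

The Exponential(rate=λ) likelihood is ∝ λ^n e^(−λΣtᵢ). Here n = 6 and Σtᵢ = 7.6 + 5.3 + 6.4 + 9.9 + 9.5 + 9.2 = 47.9.
Posterior ∝ λ^6e^(−5λ) · λ^6e^(−47.9λ) = λ^12e^(−52.9λ), i.e. Gamma(13, 52.9).
Mode = (a−1)/b = 12/52.9 ≈ 0.2268.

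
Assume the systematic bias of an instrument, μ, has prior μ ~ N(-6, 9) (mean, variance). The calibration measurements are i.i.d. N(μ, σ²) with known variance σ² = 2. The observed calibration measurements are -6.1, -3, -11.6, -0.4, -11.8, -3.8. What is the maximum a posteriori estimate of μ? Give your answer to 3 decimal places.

n = 6; x̄ = ((-6.1) + (-3) + (-11.6) + (-0.4) + (-11.8) + (-3.8))/6 = -36.7/6 = -367/60 ≈ -6.1167.
For a Normal prior and Normal likelihood with known variance, the posterior is Normal; its mode equals its mean, the precision-weighted average.
Prior precision 1/σ₀² = 1/9; data precision n/σ² = 6/2 = 3.
μ̂ = ((1/9)·(-6) + 3·(-367/60)) / (1/9 + 3) = (-1141/60)/(28/9) = -6.1125 ≈ -6.113.

μ̂_MAP = -6.113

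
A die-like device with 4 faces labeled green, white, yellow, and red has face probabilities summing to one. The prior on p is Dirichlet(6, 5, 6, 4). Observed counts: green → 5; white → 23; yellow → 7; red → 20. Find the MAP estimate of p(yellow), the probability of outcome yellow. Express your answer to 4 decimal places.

MAP estimate of p(yellow) = 0.1667

The posterior is Dirichlet(αᵢ + nᵢ) = Dirichlet(11, 28, 13, 24).
For a Dirichlet(a₁,…,a_K) with all aᵢ > 1, the mode has j-th component (aⱼ − 1)/(Σaᵢ − K).
Here Σaᵢ = 76 and K = 4, so p(yellow) = (13 − 1)/(76 − 4) = 12/72 ≈ 0.1667.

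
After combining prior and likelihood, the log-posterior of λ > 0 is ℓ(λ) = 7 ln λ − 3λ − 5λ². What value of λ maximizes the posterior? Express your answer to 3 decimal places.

ℓ'(λ) = 7/λ − 3 − 10λ. Setting this to zero and multiplying by λ: 10λ² + 3λ − 7 = 0.
λ = (−3 + √(3² + 4·10·7)) / (2·10) = (−3 + √289) / 20 = (−3 + 17)/20 = 7/10.
ℓ''(λ) = −7/λ² − 10 < 0, confirming a maximum.

λ̂_MAP = 0.700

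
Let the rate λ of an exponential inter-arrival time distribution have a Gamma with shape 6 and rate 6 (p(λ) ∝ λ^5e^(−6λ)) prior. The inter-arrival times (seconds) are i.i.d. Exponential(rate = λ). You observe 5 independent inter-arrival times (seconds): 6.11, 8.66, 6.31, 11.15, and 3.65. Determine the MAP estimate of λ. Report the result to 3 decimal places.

The Exponential(rate=λ) likelihood is ∝ λ^n e^(−λΣtᵢ). Here n = 5 and Σtᵢ = 6.11 + 8.66 + 6.31 + 11.15 + 3.65 = 35.88.
Posterior ∝ λ^5e^(−6λ) · λ^5e^(−35.88λ) = λ^10e^(−41.88λ), i.e. Gamma(11, 41.88).
Mode = (a−1)/b = 10/41.88 ≈ 0.239.

λ̂_MAP = 0.239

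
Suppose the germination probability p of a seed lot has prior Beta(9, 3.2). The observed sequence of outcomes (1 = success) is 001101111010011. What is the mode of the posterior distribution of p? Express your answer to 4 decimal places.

Prior: Beta(9, 3.2).
Data: 9 successes in 15 trials (from the sequence). The binomial likelihood contributes p^9(1−p)^6, so the posterior is Beta(9+9, 3.2+6) = Beta(18, 9.2).
For Beta(a, b) with a, b > 1 the mode is (a−1)/(a+b−2) = 17/25.2 ≈ 0.6746.

p̂_MAP = 0.6746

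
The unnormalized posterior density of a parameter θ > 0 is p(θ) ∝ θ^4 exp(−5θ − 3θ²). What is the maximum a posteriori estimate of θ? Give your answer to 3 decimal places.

θ̂_MAP = 0.500

ℓ'(θ) = 4/θ − 5 − 6θ. Setting this to zero and multiplying by θ: 6θ² + 5θ − 4 = 0.
θ = (−5 + √(5² + 4·6·4)) / (2·6) = (−5 + √121) / 12 = (−5 + 11)/12 = 1/2.
ℓ''(θ) = −4/θ² − 6 < 0, confirming a maximum.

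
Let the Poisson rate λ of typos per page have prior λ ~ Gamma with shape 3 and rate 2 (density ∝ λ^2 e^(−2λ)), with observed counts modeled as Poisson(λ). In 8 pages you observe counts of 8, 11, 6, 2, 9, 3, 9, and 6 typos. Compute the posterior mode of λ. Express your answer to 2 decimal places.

Σxᵢ = 8+11+6+2+9+3+9+6 = 54, with n = 8.
Posterior ∝ λ^2e^(−2λ) · λ^54e^(−8λ) = λ^56e^(−10λ), i.e. Gamma(shape=57, rate=10).
The mode of a Gamma(a, b) with a ≥ 1 (shape–rate) is (a−1)/b = 56/10 ≈ 5.60.

λ̂_MAP = 5.60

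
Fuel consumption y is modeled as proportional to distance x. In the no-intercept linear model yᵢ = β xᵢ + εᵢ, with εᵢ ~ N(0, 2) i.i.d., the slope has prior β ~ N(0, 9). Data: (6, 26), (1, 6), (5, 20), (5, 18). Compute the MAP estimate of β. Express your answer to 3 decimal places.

β̂_MAP = 4.036

log p(β | y) = −Σ(yᵢ − βxᵢ)²/(2·2) − β²/(2·9) + const.
Setting the derivative to zero: Σxᵢ(yᵢ − βxᵢ)/2 − β/9 = 0, so β = Σxᵢyᵢ / (Σxᵢ² + σ²/τ²).
Σxᵢyᵢ = 6·26 + 1·6 + 5·20 + 5·18 = 352; Σxᵢ² = 87; σ²/τ² = 2/9.
β̂_MAP = 352 / (87 + 2/9) = 352/(785/9) = 3168/785 ≈ 4.036.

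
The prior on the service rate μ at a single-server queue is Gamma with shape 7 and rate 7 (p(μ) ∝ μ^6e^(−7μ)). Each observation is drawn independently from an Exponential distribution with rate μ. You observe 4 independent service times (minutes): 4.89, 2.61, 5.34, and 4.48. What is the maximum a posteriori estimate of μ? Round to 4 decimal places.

μ̂_MAP = 0.4112

The Exponential(rate=μ) likelihood is ∝ μ^n e^(−μΣtᵢ). Here n = 4 and Σtᵢ = 4.89 + 2.61 + 5.34 + 4.48 = 17.32.
Posterior ∝ μ^6e^(−7μ) · μ^4e^(−17.32μ) = μ^10e^(−24.32μ), i.e. Gamma(11, 24.32).
Mode = (a−1)/b = 10/24.32 ≈ 0.4112.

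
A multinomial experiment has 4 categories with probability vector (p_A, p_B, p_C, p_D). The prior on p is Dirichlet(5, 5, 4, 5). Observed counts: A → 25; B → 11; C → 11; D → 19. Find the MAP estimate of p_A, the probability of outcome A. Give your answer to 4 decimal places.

The posterior is Dirichlet(αᵢ + nᵢ) = Dirichlet(30, 16, 15, 24).
For a Dirichlet(a₁,…,a_K) with all aᵢ > 1, the mode has j-th component (aⱼ − 1)/(Σaᵢ − K).
Here Σaᵢ = 85 and K = 4, so p_A = (30 − 1)/(85 − 4) = 29/81 ≈ 0.3580.

MAP estimate of p_A = 0.3580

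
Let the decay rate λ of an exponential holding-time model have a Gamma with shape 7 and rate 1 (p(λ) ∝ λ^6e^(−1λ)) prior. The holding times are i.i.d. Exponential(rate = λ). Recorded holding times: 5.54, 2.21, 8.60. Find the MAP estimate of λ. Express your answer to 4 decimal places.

λ̂_MAP = 0.5187

The Exponential(rate=λ) likelihood is ∝ λ^n e^(−λΣtᵢ). Here n = 3 and Σtᵢ = 5.54 + 2.21 + 8.60 = 16.35.
Posterior ∝ λ^6e^(−1λ) · λ^3e^(−16.35λ) = λ^9e^(−17.35λ), i.e. Gamma(10, 17.35).
Mode = (a−1)/b = 9/17.35 ≈ 0.5187.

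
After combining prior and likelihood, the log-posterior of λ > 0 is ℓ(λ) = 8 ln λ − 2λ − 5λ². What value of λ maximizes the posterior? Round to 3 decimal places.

λ̂_MAP = 0.800

ℓ'(λ) = 8/λ − 2 − 10λ. Setting this to zero and multiplying by λ: 10λ² + 2λ − 8 = 0.
λ = (−2 + √(2² + 4·10·8)) / (2·10) = (−2 + √324) / 20 = (−2 + 18)/20 = 4/5.
ℓ''(λ) = −8/λ² − 10 < 0, confirming a maximum.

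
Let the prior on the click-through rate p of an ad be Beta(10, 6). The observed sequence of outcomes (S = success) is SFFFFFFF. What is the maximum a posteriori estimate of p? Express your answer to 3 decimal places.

Prior: Beta(10, 6).
Data: 1 success in 8 trials (from the sequence). The binomial likelihood contributes p(1−p)^7, so the posterior is Beta(10+1, 6+7) = Beta(11, 13).
For Beta(a, b) with a, b > 1 the mode is (a−1)/(a+b−2) = 10/22 ≈ 0.455.

p̂_MAP = 0.455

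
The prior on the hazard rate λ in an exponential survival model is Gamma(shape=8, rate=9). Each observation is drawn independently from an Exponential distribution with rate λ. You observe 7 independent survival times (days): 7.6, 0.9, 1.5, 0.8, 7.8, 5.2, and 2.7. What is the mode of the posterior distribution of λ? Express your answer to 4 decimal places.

λ̂_MAP = 0.3944

The Exponential(rate=λ) likelihood is ∝ λ^n e^(−λΣtᵢ). Here n = 7 and Σtᵢ = 7.6 + 0.9 + 1.5 + 0.8 + 7.8 + 5.2 + 2.7 = 26.5.
Posterior ∝ λ^7e^(−9λ) · λ^7e^(−26.5λ) = λ^14e^(−35.5λ), i.e. Gamma(15, 35.5).
Mode = (a−1)/b = 14/35.5 ≈ 0.3944.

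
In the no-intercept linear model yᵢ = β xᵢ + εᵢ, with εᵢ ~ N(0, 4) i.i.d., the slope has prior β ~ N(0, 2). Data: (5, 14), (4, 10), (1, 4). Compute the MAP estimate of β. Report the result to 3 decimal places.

β̂_MAP = 2.591

log p(β | y) = −Σ(yᵢ − βxᵢ)²/(2·4) − β²/(2·2) + const.
Setting the derivative to zero: Σxᵢ(yᵢ − βxᵢ)/4 − β/2 = 0, so β = Σxᵢyᵢ / (Σxᵢ² + σ²/τ²).
Σxᵢyᵢ = 5·14 + 4·10 + 1·4 = 114; Σxᵢ² = 42; σ²/τ² = 2.
β̂_MAP = 114 / (42 + 2) = 114/44 ≈ 2.591.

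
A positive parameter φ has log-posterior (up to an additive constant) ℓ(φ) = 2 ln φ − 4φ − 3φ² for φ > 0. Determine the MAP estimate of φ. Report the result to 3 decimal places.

φ̂_MAP = 0.333

ℓ'(φ) = 2/φ − 4 − 6φ. Setting this to zero and multiplying by φ: 6φ² + 4φ − 2 = 0.
φ = (−4 + √(4² + 4·6·2)) / (2·6) = (−4 + √64) / 12 = (−4 + 8)/12 = 1/3.
ℓ''(φ) = −2/φ² − 6 < 0, confirming a maximum.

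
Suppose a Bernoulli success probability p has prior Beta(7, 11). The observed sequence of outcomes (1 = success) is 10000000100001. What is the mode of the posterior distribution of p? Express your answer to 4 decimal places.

Prior: Beta(7, 11).
Data: 3 successes in 14 trials (from the sequence). The binomial likelihood contributes p^3(1−p)^11, so the posterior is Beta(7+3, 11+11) = Beta(10, 22).
For Beta(a, b) with a, b > 1 the mode is (a−1)/(a+b−2) = 9/30 ≈ 0.3000.

p̂_MAP = 0.3000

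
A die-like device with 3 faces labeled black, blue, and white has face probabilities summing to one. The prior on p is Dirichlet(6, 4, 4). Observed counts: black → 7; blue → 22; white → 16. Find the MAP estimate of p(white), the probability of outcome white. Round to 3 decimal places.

The posterior is Dirichlet(αᵢ + nᵢ) = Dirichlet(13, 26, 20).
For a Dirichlet(a₁,…,a_K) with all aᵢ > 1, the mode has j-th component (aⱼ − 1)/(Σaᵢ − K).
Here Σaᵢ = 59 and K = 3, so p(white) = (20 − 1)/(59 − 3) = 19/56 ≈ 0.339.

MAP estimate of p(white) = 0.339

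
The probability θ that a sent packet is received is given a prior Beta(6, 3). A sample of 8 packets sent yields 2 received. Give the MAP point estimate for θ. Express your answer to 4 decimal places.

Prior: Beta(6, 3).
Data: 2 successes in 8 trials. The binomial likelihood contributes θ^2(1−θ)^6, so the posterior is Beta(6+2, 3+6) = Beta(8, 9).
For Beta(a, b) with a, b > 1 the mode is (a−1)/(a+b−2) = 7/15 ≈ 0.4667.

θ̂_MAP = 0.4667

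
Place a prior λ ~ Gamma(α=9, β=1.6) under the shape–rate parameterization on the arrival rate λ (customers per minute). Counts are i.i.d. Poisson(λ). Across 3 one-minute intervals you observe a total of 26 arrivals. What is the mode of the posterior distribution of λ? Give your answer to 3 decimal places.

Σxᵢ = 26, n = 3.
Posterior ∝ λ^8e^(−1.6λ) · λ^26e^(−3λ) = λ^34e^(−4.6λ), i.e. Gamma(shape=35, rate=4.6).
The mode of a Gamma(a, b) with a ≥ 1 (shape–rate) is (a−1)/b = 34/4.6 ≈ 7.391.

λ̂_MAP = 7.391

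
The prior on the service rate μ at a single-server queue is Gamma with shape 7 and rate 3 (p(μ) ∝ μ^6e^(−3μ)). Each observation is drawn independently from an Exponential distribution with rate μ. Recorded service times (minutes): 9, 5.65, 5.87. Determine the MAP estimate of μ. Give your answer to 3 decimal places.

μ̂_MAP = 0.383

The Exponential(rate=μ) likelihood is ∝ μ^n e^(−μΣtᵢ). Here n = 3 and Σtᵢ = 9 + 5.65 + 5.87 = 20.52.
Posterior ∝ μ^6e^(−3μ) · μ^3e^(−20.52μ) = μ^9e^(−23.52μ), i.e. Gamma(10, 23.52).
Mode = (a−1)/b = 9/23.52 ≈ 0.383.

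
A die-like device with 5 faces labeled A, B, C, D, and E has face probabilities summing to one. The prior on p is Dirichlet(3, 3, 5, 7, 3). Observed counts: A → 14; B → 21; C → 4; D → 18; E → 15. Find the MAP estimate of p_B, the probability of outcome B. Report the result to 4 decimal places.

MAP estimate of p_B = 0.2614

The posterior is Dirichlet(αᵢ + nᵢ) = Dirichlet(17, 24, 9, 25, 18).
For a Dirichlet(a₁,…,a_K) with all aᵢ > 1, the mode has j-th component (aⱼ − 1)/(Σaᵢ − K).
Here Σaᵢ = 93 and K = 5, so p_B = (24 − 1)/(93 − 5) = 23/88 ≈ 0.2614.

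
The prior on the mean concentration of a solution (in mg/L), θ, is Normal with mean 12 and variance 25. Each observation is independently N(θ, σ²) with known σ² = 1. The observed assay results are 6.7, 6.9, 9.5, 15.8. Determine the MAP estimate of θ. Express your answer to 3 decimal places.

n = 4; x̄ = (6.7 + 6.9 + 9.5 + 15.8)/4 = 38.9/4 = 9.725.
For a Normal prior and Normal likelihood with known variance, the posterior is Normal; its mode equals its mean, the precision-weighted average.
Prior precision 1/σ₀² = 1/25 = 0.04; data precision n/σ² = 4/1 = 4.
θ̂ = (0.04·12 + 4·9.725) / (0.04 + 4) = 39.38/4.04 = 1969/202 ≈ 9.748.

θ̂_MAP = 9.748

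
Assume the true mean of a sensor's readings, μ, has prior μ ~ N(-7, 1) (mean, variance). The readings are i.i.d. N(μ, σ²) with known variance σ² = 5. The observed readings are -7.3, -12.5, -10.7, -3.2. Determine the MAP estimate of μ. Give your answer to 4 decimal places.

n = 4; x̄ = ((-7.3) + (-12.5) + (-10.7) + (-3.2))/4 = -33.7/4 = -8.425.
For a Normal prior and Normal likelihood with known variance, the posterior is Normal; its mode equals its mean, the precision-weighted average.
Prior precision 1/σ₀² = 1/1 = 1; data precision n/σ² = 4/5 = 0.8.
μ̂ = (1·(-7) + 0.8·(-8.425)) / (1 + 0.8) = (-13.74)/1.8 = -229/30 ≈ -7.6333.

μ̂_MAP = -7.6333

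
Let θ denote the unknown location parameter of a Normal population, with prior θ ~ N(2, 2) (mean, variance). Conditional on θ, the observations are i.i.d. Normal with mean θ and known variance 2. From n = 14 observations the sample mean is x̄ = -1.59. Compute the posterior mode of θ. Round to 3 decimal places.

n = 14, x̄ = -1.59.
For a Normal prior and Normal likelihood with known variance, the posterior is Normal; its mode equals its mean, the precision-weighted average.
Prior precision 1/σ₀² = 1/2 = 0.5; data precision n/σ² = 14/2 = 7.
θ̂ = (0.5·2 + 7·(-1.59)) / (0.5 + 7) = (-10.13)/7.5 = -1013/750 ≈ -1.351.

θ̂_MAP = -1.351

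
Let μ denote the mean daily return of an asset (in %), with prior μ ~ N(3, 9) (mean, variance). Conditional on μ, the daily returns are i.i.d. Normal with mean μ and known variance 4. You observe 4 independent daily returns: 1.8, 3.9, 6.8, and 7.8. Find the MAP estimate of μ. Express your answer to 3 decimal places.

μ̂_MAP = 4.868

n = 4; x̄ = (1.8 + 3.9 + 6.8 + 7.8)/4 = 20.3/4 = 5.075.
For a Normal prior and Normal likelihood with known variance, the posterior is Normal; its mode equals its mean, the precision-weighted average.
Prior precision 1/σ₀² = 1/9; data precision n/σ² = 4/4 = 1.
μ̂ = ((1/9)·3 + 1·5.075) / (1/9 + 1) = (649/120)/(10/9) = 4.8675 ≈ 4.868.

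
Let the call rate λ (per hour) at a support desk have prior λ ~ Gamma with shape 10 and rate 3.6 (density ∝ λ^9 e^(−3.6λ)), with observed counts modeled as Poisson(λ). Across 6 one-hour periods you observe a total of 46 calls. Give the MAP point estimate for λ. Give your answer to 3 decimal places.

λ̂_MAP = 5.729

Σxᵢ = 46, n = 6.
Posterior ∝ λ^9e^(−3.6λ) · λ^46e^(−6λ) = λ^55e^(−9.6λ), i.e. Gamma(shape=56, rate=9.6).
The mode of a Gamma(a, b) with a ≥ 1 (shape–rate) is (a−1)/b = 55/9.6 ≈ 5.729.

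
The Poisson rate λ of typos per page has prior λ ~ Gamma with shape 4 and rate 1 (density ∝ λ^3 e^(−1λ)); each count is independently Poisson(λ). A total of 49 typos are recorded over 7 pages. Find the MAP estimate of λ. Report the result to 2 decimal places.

λ̂_MAP = 6.50

Σxᵢ = 49, n = 7.
Posterior ∝ λ^3e^(−1λ) · λ^49e^(−7λ) = λ^52e^(−8λ), i.e. Gamma(shape=53, rate=8).
The mode of a Gamma(a, b) with a ≥ 1 (shape–rate) is (a−1)/b = 52/8 ≈ 6.50.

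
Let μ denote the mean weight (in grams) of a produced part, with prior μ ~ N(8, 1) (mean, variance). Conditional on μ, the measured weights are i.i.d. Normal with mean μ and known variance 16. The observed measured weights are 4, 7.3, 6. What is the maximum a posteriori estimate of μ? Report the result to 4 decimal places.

μ̂_MAP = 7.6474

n = 3; x̄ = (4 + 7.3 + 6)/3 = 17.3/3 = 173/30 ≈ 5.7667.
For a Normal prior and Normal likelihood with known variance, the posterior is Normal; its mode equals its mean, the precision-weighted average.
Prior precision 1/σ₀² = 1/1 = 1; data precision n/σ² = 3/16 = 0.1875.
μ̂ = (1·8 + 0.1875·(173/30)) / (1 + 0.1875) = 9.08125/1.1875 = 1453/190 ≈ 7.6474.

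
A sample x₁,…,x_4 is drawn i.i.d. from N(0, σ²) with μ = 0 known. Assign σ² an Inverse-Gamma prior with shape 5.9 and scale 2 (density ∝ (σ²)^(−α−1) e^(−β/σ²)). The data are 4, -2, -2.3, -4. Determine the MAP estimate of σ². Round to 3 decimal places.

Sum of squared deviations about the known mean: SS = (4−0)² + (-2−0)² + (-2.3−0)² + (-4−0)² = 41.29.
The Normal likelihood contributes (σ²)^(−n/2) exp(−SS/(2σ²)), so the posterior is Inverse-Gamma(α + n/2, β + SS/2) = Inverse-Gamma(7.9, 22.645).
The mode of Inverse-Gamma(a, b) is b/(a+1) = 22.645/8.9 ≈ 2.544.

σ̂²_MAP = 2.544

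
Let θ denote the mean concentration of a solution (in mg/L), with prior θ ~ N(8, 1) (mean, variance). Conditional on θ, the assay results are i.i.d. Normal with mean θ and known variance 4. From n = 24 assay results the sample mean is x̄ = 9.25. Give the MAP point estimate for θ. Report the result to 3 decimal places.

n = 24, x̄ = 9.25.
For a Normal prior and Normal likelihood with known variance, the posterior is Normal; its mode equals its mean, the precision-weighted average.
Prior precision 1/σ₀² = 1/1 = 1; data precision n/σ² = 24/4 = 6.
θ̂ = (1·8 + 6·9.25) / (1 + 6) = 63.5/7 = 127/14 ≈ 9.071.

θ̂_MAP = 9.071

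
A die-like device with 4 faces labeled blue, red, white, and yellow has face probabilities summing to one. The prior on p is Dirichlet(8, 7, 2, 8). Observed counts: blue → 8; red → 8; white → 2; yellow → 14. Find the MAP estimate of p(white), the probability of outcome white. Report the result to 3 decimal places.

The posterior is Dirichlet(αᵢ + nᵢ) = Dirichlet(16, 15, 4, 22).
For a Dirichlet(a₁,…,a_K) with all aᵢ > 1, the mode has j-th component (aⱼ − 1)/(Σaᵢ − K).
Here Σaᵢ = 57 and K = 4, so p(white) = (4 − 1)/(57 − 4) = 3/53 ≈ 0.057.

MAP estimate of p(white) = 0.057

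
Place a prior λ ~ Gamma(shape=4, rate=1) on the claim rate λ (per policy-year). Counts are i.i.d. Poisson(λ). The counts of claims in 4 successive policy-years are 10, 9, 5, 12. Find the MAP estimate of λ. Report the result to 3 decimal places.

λ̂_MAP = 7.800

Σxᵢ = 10+9+5+12 = 36, with n = 4.
Posterior ∝ λ^3e^(−1λ) · λ^36e^(−4λ) = λ^39e^(−5λ), i.e. Gamma(shape=40, rate=5).
The mode of a Gamma(a, b) with a ≥ 1 (shape–rate) is (a−1)/b = 39/5 ≈ 7.800.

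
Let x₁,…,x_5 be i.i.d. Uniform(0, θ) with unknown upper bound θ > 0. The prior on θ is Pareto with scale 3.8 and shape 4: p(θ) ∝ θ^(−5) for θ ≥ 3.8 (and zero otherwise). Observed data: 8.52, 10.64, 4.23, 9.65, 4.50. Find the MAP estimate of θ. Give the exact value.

The Uniform(0, θ) likelihood is θ^(−n) for θ ≥ max(xᵢ), zero otherwise. Here max(xᵢ) = 10.64.
Posterior ∝ θ^(−5) · θ^(−5) = θ^(−10) on θ ≥ max(3.8, 10.64) = 10.64.
This density is strictly decreasing in θ, so the posterior mode lies at the lower boundary of the support.

θ̂_MAP = 10.64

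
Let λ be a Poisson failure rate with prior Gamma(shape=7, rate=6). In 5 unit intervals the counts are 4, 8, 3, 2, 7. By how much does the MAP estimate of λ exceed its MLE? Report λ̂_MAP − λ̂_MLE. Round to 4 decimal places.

Σxᵢ = 24. Posterior is Gamma(31, 11); MAP = (31−1)/11 = 30/11 ≈ 2.72727.
MLE = x̄ = 24/5 ≈ 4.80000.
Difference = 30/11 − 24/5 = -114/55 ≈ -2.0727.

MAP − MLE = -2.0727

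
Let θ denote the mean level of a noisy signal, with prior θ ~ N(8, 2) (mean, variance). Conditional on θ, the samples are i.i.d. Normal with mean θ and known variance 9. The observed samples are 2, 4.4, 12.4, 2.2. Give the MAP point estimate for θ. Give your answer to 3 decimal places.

n = 4; x̄ = (2 + 4.4 + 12.4 + 2.2)/4 = 21/4 = 5.25.
For a Normal prior and Normal likelihood with known variance, the posterior is Normal; its mode equals its mean, the precision-weighted average.
Prior precision 1/σ₀² = 1/2 = 0.5; data precision n/σ² = 4/9.
θ̂ = (0.5·8 + (4/9)·5.25) / (0.5 + 4/9) = (19/3)/(17/18) = 114/17 ≈ 6.706.

θ̂_MAP = 6.706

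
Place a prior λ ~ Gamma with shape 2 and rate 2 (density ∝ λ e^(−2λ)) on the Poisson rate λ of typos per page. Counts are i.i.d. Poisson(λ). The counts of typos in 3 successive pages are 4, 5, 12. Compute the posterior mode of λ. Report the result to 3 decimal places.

Σxᵢ = 4+5+12 = 21, with n = 3.
Posterior ∝ λe^(−2λ) · λ^21e^(−3λ) = λ^22e^(−5λ), i.e. Gamma(shape=23, rate=5).
The mode of a Gamma(a, b) with a ≥ 1 (shape–rate) is (a−1)/b = 22/5 ≈ 4.400.

λ̂_MAP = 4.400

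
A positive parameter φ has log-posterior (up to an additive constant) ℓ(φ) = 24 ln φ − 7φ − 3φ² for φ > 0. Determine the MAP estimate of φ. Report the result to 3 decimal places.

φ̂_MAP = 1.500

ℓ'(φ) = 24/φ − 7 − 6φ. Setting this to zero and multiplying by φ: 6φ² + 7φ − 24 = 0.
φ = (−7 + √(7² + 4·6·24)) / (2·6) = (−7 + √625) / 12 = (−7 + 25)/12 = 3/2.
ℓ''(φ) = −24/φ² − 6 < 0, confirming a maximum.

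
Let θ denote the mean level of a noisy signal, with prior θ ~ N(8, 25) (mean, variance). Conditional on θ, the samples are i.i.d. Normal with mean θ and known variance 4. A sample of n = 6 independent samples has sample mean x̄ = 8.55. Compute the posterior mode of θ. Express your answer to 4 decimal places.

n = 6, x̄ = 8.55.
For a Normal prior and Normal likelihood with known variance, the posterior is Normal; its mode equals its mean, the precision-weighted average.
Prior precision 1/σ₀² = 1/25 = 0.04; data precision n/σ² = 6/4 = 1.5.
θ̂ = (0.04·8 + 1.5·8.55) / (0.04 + 1.5) = 13.145/1.54 = 239/28 ≈ 8.5357.

θ̂_MAP = 8.5357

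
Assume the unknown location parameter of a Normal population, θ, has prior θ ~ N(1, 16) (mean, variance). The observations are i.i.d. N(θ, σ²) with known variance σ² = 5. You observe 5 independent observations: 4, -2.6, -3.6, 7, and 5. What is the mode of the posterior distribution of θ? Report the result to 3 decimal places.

n = 5; x̄ = (4 + (-2.6) + (-3.6) + 7 + 5)/5 = 9.8/5 = 1.96.
For a Normal prior and Normal likelihood with known variance, the posterior is Normal; its mode equals its mean, the precision-weighted average.
Prior precision 1/σ₀² = 1/16 = 0.0625; data precision n/σ² = 5/5 = 1.
θ̂ = (0.0625·1 + 1·1.96) / (0.0625 + 1) = 2.0225/1.0625 = 809/425 ≈ 1.904.

θ̂_MAP = 1.904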